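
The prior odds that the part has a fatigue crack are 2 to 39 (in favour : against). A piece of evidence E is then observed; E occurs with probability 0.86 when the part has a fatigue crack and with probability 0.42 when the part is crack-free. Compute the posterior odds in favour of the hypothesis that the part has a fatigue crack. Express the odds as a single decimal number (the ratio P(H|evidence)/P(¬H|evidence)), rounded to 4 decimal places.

Posterior odds ≈ 0.1050

Prior odds = 2/39 = 0.051282.
Likelihood ratio for E = 0.86/0.42 = 2.0476.
Posterior odds = prior odds × LR = 0.10501.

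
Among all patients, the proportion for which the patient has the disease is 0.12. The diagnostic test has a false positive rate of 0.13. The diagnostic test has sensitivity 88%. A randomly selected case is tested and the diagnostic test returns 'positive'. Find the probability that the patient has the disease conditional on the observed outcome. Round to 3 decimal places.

Let H be the event that the patient has the disease. P(H) = 0.12, so P(¬H) = 0.88. With E the 'positive' result, P(E|H) = 0.88 and P(E|¬H) = 0.13.
P(E) = 0.88·0.12 + 0.13·0.88 = 0.10560 + 0.11440 = 0.22000.
By Bayes' theorem, P(H|E) = 0.10560 / 0.22000 = 0.480.

P(H | E) ≈ 0.480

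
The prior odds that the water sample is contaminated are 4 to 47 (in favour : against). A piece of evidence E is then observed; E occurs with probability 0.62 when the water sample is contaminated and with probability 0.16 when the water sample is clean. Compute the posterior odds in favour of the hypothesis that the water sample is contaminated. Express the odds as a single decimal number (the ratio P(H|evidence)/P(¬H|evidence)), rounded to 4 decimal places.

Posterior odds ≈ 0.3298

Prior odds = 4/47 = 0.085106. In log-odds, ln(0.085106) = -2.4639.
Add log likelihood ratio: ln(3.8750) = 1.3545.
Posterior log-odds = -1.1093, so posterior odds = exp(-1.1093) = 0.32979.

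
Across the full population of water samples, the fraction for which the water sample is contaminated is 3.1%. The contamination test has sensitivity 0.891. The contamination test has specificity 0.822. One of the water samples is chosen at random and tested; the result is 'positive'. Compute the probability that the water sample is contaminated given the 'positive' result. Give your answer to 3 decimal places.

Let H be the event that the water sample is contaminated. P(H) = 0.031, so P(¬H) = 0.969. With E the 'positive' result, P(E|H) = 0.891 and P(E|¬H) = 0.178.
P(E) = 0.891·0.031 + 0.178·0.969 = 0.027621 + 0.17248 = 0.20010.
By Bayes' theorem, P(H|E) = 0.027621 / 0.20010 = 0.138.

P(H | E) ≈ 0.138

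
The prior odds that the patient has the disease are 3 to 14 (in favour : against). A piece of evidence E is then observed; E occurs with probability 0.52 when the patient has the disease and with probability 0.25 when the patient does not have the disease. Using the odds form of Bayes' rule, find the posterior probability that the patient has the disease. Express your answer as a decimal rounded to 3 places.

Posterior probability ≈ 0.308

Prior odds = 3/14 = 0.21429.
Likelihood ratio for E = 0.52/0.25 = 2.0800.
Posterior odds = prior odds × LR = 0.44571.
Posterior probability = odds/(1+odds) = 0.44571/1.4457 = 0.308.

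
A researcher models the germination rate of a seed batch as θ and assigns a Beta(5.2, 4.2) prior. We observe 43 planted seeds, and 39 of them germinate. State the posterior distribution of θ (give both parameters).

Observing 39 successes and 4 failures updates Beta(5.2, 4.2) by adding the success and failure counts to the two shape parameters: α = 5.2+39 = 44.2, β = 4.2+4 = 8.2.

Posterior: Beta(44.2, 8.2)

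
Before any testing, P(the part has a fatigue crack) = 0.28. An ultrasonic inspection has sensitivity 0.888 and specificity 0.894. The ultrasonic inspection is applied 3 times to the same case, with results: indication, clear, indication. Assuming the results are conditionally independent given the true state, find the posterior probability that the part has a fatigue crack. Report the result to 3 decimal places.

Posterior P(H) ≈ 0.774

Let H be the event that the part has a fatigue crack; start with P(H) = 0.28. P('indication'|H) = 0.888, P('indication'|¬H) = 0.106.
Update on result 1 ('indication'): P(H) ← 0.888·0.2800 / (0.888·0.2800 + 0.106·0.7200) = 0.24864/0.32496 = 0.7651.
Update on result 2 ('clear'): P(H) ← 0.112·0.7651 / (0.112·0.7651 + 0.894·0.2349) = 0.085696/0.29566 = 0.2898.
Update on result 3 ('indication'): P(H) ← 0.888·0.2898 / (0.888·0.2898 + 0.106·0.7102) = 0.25738/0.33266 = 0.7737.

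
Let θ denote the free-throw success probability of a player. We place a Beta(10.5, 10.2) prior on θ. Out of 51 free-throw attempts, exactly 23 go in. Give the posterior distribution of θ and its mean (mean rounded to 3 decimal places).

The binomial likelihood is conjugate to the Beta prior: with 23 successes and 28 failures, the posterior is Beta(10.5+23, 10.2+28) = Beta(33.5, 38.2).
E[θ | data] = 33.5/(33.5+38.2) = 0.467.

Posterior: Beta(33.5, 38.2); mean ≈ 0.467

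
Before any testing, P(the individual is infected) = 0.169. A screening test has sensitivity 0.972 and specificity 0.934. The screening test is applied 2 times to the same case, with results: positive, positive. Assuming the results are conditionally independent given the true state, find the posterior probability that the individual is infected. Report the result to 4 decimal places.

Let H be the event that the individual is infected; start with P(H) = 0.169. P('positive'|H) = 0.972, P('positive'|¬H) = 0.066.
Update on result 1 ('positive'): P(H) ← 0.972·0.1690 / (0.972·0.1690 + 0.066·0.8310) = 0.16427/0.21911 = 0.7497.
Update on result 2 ('positive'): P(H) ← 0.972·0.7497 / (0.972·0.7497 + 0.066·0.2503) = 0.72870/0.74522 = 0.9778.

Posterior P(H) ≈ 0.9778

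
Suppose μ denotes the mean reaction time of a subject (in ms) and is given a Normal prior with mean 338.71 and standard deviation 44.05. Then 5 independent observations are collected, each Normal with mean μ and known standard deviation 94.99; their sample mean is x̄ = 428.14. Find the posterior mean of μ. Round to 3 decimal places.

With known σ, the Normal prior is conjugate. Weight on the data is w = (n/σ²)/(n/σ² + 1/τ₀²) = 0.00055413/(0.00055413+0.00051536) = 0.51813.
Posterior mean = w·x̄ + (1−w)·μ₀ = 0.51813·428.14 + 0.48187·338.71 = 385.046.

Posterior mean ≈ 385.046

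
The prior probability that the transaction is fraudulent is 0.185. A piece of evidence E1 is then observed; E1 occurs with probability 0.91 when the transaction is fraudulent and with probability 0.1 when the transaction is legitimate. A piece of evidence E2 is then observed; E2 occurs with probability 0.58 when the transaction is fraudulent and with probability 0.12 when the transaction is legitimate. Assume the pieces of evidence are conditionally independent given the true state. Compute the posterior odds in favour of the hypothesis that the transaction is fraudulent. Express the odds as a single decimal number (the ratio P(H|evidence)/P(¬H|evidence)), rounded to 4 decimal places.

Prior odds = 0.185/(1−0.185) = 0.22699. In log-odds, ln(0.22699) = -1.4828.
Add log likelihood ratios: ln(9.1000) + ln(4.8333) = 3.7838.
Posterior log-odds = 2.3010, so posterior odds = exp(2.3010) = 9.9839.

Posterior odds ≈ 9.9839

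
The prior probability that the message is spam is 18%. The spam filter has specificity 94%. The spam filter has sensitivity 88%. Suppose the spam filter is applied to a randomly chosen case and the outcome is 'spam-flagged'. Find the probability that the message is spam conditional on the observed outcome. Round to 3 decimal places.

Write H for 'the message is spam'. Prior odds H:¬H = 0.18/0.82 = 0.21951. For the 'spam-flagged' outcome, the likelihood ratio is 0.88/0.06 = 14.667.
Posterior odds = 0.21951 × 14.667 = 3.2195, so P(H|E) = 3.2195/(1+3.2195) = 0.763.

P(H | E) ≈ 0.763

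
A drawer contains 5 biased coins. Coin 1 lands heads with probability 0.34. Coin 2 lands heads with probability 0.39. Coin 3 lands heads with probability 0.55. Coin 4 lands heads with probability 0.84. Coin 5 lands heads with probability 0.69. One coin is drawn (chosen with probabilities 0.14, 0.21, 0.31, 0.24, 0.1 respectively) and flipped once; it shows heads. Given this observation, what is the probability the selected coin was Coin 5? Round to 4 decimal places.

Posterior probability ≈ 0.1209

Tabulate prior·likelihood by source: [1] prior 0.14, lik 0.34, product 0.04760; [2] prior 0.21, lik 0.39, product 0.08190; [3] prior 0.31, lik 0.55, product 0.1705; [4] prior 0.24, lik 0.84, product 0.2016; [5] prior 0.1, lik 0.69, product 0.06900.
Normalizing constant = 0.57060; the posterior for Coin 5 is its product over the sum, 0.06900/0.57060 = 0.1209.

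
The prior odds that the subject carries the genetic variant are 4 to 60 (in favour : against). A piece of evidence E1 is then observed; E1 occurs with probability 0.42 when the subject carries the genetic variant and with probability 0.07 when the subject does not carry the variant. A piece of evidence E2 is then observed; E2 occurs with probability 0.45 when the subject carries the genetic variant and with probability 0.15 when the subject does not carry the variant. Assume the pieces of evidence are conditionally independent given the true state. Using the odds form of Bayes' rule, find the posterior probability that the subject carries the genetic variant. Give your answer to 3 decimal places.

Posterior probability ≈ 0.545

Prior odds = 4/60 = 0.066667.
Likelihood ratio for E1 = 0.42/0.07 = 6.0000.
Likelihood ratio for E2 = 0.45/0.15 = 3.0000.
Posterior odds = prior odds × LR₁ × LR₂ = 1.2000.
Posterior probability = odds/(1+odds) = 1.2000/2.2000 = 0.545.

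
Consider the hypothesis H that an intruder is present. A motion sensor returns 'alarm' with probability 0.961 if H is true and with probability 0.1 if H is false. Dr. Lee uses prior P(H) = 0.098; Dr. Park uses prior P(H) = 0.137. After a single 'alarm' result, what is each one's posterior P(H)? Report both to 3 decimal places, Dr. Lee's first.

P('+'|H) = 0.961, P('+'|¬H) = 0.1.
Dr. Lee: numerator 0.961·0.098 = 0.094178; evidence = 0.094178+0.1·0.902 = 0.18438; posterior = 0.511.
Dr. Park: numerator 0.961·0.137 = 0.13166; evidence = 0.13166+0.1·0.863 = 0.21796; posterior = 0.604.

Dr. Lee: 0.511; Dr. Park: 0.604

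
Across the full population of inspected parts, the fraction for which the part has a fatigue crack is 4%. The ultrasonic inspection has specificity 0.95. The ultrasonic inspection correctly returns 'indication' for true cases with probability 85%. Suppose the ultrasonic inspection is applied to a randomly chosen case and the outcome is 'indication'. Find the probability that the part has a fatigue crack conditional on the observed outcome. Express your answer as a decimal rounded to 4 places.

P(H | E) ≈ 0.4146

Let H be the event that the part has a fatigue crack. P(H) = 0.04, so P(¬H) = 0.96. With E the 'indication' result, P(E|H) = 0.85 and P(E|¬H) = 0.05.
P(E) = 0.85·0.04 + 0.05·0.96 = 0.034000 + 0.048000 = 0.082000.
By Bayes' theorem, P(H|E) = 0.034000 / 0.082000 = 0.4146.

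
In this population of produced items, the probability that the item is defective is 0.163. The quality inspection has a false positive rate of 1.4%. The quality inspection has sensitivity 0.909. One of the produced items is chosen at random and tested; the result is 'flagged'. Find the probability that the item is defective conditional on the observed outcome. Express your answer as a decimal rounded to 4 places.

P(H | E) ≈ 0.9267

Write H for 'the item is defective'. Prior odds H:¬H = 0.163/0.837 = 0.19474. For the 'flagged' outcome, the likelihood ratio is 0.909/0.014 = 64.929.
Posterior odds = 0.19474 × 64.929 = 12.644, so P(H|E) = 12.644/(1+12.644) = 0.9267.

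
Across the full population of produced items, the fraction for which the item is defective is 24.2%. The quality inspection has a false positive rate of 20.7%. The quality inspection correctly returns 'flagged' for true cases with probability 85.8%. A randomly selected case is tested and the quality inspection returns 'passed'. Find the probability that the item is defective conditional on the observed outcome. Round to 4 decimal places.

Let H be the event that the item is defective. P(H) = 0.242, so P(¬H) = 0.758. With E the 'passed' result, P(E|H) = 0.142 and P(E|¬H) = 0.793.
P(E) = 0.142·0.242 + 0.793·0.758 = 0.034364 + 0.60109 = 0.63546.
By Bayes' theorem, P(H|E) = 0.034364 / 0.63546 = 0.0541.

P(H | E) ≈ 0.0541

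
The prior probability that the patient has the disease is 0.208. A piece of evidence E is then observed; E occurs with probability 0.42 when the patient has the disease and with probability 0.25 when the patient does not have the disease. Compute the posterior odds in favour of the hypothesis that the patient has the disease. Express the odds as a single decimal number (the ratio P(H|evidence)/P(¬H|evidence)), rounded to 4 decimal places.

Posterior odds ≈ 0.4412

Prior odds = 0.208/(1−0.208) = 0.26263. In log-odds, ln(0.26263) = -1.3370.
Add log likelihood ratio: ln(1.6800) = 0.51879.
Posterior log-odds = -0.81823, so posterior odds = exp(-0.81823) = 0.44121.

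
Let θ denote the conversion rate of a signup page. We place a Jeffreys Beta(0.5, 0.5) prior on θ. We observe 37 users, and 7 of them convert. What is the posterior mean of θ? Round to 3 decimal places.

Observing 7 successes and 30 failures updates Beta(0.5, 0.5) by adding the success and failure counts to the two shape parameters: α = 0.5+7 = 7.5, β = 0.5+30 = 30.5.
Posterior mean = α/(α+β) = 7.5/38 = 0.197.

Posterior mean ≈ 0.197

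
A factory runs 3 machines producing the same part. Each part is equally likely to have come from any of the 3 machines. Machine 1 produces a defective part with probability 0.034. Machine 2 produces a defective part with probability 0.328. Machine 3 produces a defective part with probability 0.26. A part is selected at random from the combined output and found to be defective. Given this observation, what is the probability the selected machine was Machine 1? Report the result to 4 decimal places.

Posterior probability ≈ 0.0547

Tabulate prior·likelihood by source: [1] prior 0.333333, lik 0.034, product 0.01133; [2] prior 0.333333, lik 0.328, product 0.1093; [3] prior 0.333333, lik 0.26, product 0.08667.
Normalizing constant = 0.20733; the posterior for Machine 1 is its product over the sum, 0.01133/0.20733 = 0.0547.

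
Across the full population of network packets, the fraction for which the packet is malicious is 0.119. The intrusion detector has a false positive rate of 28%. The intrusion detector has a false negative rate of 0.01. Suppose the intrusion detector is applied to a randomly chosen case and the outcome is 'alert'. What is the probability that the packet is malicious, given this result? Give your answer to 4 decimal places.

Let H be the event that the packet is malicious. P(H) = 0.119, so P(¬H) = 0.881. With E the 'alert' result, P(E|H) = 0.99 and P(E|¬H) = 0.28.
P(E) = 0.99·0.119 + 0.28·0.881 = 0.11781 + 0.24668 = 0.36449.
By Bayes' theorem, P(H|E) = 0.11781 / 0.36449 = 0.3232.

P(H | E) ≈ 0.3232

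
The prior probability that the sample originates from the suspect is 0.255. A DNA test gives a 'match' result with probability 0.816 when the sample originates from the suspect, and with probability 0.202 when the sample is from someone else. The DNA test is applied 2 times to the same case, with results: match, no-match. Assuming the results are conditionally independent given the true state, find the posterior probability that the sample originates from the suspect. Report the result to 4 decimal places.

Let H be the event that the sample originates from the suspect; start with P(H) = 0.255. P('match'|H) = 0.816, P('match'|¬H) = 0.202.
Update on result 1 ('match'): P(H) ← 0.816·0.2550 / (0.816·0.2550 + 0.202·0.7450) = 0.20808/0.35857 = 0.5803.
Update on result 2 ('no-match'): P(H) ← 0.184·0.5803 / (0.184·0.5803 + 0.798·0.4197) = 0.10678/0.44169 = 0.2417.

Posterior P(H) ≈ 0.2417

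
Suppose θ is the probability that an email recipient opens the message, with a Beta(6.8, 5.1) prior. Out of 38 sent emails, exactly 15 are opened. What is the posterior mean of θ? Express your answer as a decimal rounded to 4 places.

Posterior mean ≈ 0.4369

The binomial likelihood is conjugate to the Beta prior: with 15 successes and 23 failures, the posterior is Beta(6.8+15, 5.1+23) = Beta(21.8, 28.1).
E[θ | data] = 21.8/(21.8+28.1) = 0.4369.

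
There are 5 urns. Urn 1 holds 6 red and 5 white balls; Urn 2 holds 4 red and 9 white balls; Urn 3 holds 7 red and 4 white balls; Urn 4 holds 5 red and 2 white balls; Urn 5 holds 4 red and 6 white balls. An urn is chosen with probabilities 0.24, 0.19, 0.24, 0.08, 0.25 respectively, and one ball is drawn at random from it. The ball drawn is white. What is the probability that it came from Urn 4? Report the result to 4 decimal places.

P(white|Urn 1) = 0.4545; P(white|Urn 2) = 0.6923; P(white|Urn 3) = 0.3636; P(white|Urn 4) = 0.2857; P(white|Urn 5) = 0.6.
Prior × likelihood for each source: 0.24·0.4545=0.1091, 0.19·0.6923=0.1315, 0.24·0.3636=0.08727, 0.08·0.2857=0.02286, 0.25·0.6=0.1500. Summing gives P(white) = 0.50076.
P(Urn 4 | white) = 0.02286 / 0.50076 = 0.0456.

Posterior probability ≈ 0.0456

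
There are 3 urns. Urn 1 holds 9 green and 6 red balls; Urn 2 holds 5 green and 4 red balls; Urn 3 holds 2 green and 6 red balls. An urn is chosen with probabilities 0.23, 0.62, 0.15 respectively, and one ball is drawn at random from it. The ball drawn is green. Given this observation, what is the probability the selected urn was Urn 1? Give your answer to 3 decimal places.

P(green|Urn 1) = 0.6; P(green|Urn 2) = 0.5556; P(green|Urn 3) = 0.25.
Prior × likelihood for each source: 0.23·0.6=0.1380, 0.62·0.5556=0.3444, 0.15·0.25=0.03750. Summing gives P(green) = 0.51994.
P(Urn 1 | green) = 0.1380 / 0.51994 = 0.265.

Posterior probability ≈ 0.265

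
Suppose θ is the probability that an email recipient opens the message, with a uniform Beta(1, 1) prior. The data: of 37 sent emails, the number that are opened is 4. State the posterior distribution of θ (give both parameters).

Posterior: Beta(5, 34)

The binomial likelihood is conjugate to the Beta prior: with 4 successes and 33 failures, the posterior is Beta(1+4, 1+33) = Beta(5, 34).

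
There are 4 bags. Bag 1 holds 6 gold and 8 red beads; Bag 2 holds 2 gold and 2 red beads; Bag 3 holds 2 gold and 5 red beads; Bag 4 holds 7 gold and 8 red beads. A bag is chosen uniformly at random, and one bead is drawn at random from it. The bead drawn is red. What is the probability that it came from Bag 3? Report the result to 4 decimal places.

Posterior probability ≈ 0.3080

P(red|Bag 1) = 0.5714; P(red|Bag 2) = 0.5; P(red|Bag 3) = 0.7143; P(red|Bag 4) = 0.5333.
Prior × likelihood for each source: 0.25·0.5714=0.1429, 0.25·0.5=0.1250, 0.25·0.7143=0.1786, 0.25·0.5333=0.1333. Summing gives P(red) = 0.57976.
P(Bag 3 | red) = 0.1786 / 0.57976 = 0.3080.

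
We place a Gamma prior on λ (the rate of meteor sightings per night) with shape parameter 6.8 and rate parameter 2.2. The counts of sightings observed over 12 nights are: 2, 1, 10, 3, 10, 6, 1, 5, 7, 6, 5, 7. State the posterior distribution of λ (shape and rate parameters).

Posterior: Gamma(shape=69.8, rate=14.2)

Total count ∑xᵢ = 63 over n = 12 nights.
Gamma is conjugate to the Poisson likelihood: posterior is Gamma(shape = 6.8+63 = 69.8, rate = 2.2+12 = 14.2).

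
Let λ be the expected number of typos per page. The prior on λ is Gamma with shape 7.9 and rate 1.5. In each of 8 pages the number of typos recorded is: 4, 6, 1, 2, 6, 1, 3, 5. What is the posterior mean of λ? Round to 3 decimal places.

Total count ∑xᵢ = 28 over n = 8 pages.
Gamma is conjugate to the Poisson likelihood: posterior is Gamma(shape = 7.9+28 = 35.9, rate = 1.5+8 = 9.5).
Posterior mean = shape/rate = 35.9/9.5 = 3.779.

Posterior mean ≈ 3.779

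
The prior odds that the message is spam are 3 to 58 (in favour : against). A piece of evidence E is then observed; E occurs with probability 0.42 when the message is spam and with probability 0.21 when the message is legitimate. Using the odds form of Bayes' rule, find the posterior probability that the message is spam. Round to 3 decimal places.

Posterior probability ≈ 0.094

Prior odds = 3/58 = 0.051724.
Likelihood ratio for E = 0.42/0.21 = 2.0000.
Posterior odds = prior odds × LR = 0.10345.
Posterior probability = odds/(1+odds) = 0.10345/1.1034 = 0.094.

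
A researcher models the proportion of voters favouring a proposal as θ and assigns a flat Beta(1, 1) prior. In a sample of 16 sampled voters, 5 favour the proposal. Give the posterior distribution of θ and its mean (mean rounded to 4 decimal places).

Posterior: Beta(6, 12); mean ≈ 0.3333

Observing 5 successes and 11 failures updates Beta(1, 1) by adding the success and failure counts to the two shape parameters: α = 1+5 = 6, β = 1+11 = 12.
E[θ | data] = 6/(6+12) = 0.3333.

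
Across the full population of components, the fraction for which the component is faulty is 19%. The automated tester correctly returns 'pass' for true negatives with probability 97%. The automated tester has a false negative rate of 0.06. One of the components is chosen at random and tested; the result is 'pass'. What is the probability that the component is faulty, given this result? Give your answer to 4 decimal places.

Let H be the event that the component is faulty. P(H) = 0.19, so P(¬H) = 0.81. With E the 'pass' result, P(E|H) = 0.06 and P(E|¬H) = 0.97.
P(E) = 0.06·0.19 + 0.97·0.81 = 0.011400 + 0.78570 = 0.79710.
By Bayes' theorem, P(H|E) = 0.011400 / 0.79710 = 0.0143.

P(H | E) ≈ 0.0143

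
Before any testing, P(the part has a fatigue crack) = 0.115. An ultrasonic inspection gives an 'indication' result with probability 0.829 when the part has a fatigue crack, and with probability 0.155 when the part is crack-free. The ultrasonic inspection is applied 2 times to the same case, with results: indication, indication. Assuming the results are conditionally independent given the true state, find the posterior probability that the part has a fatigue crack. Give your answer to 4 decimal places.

With H the event that the part has a fatigue crack, the joint likelihood of the observed sequence is P(data|H) = 0.829·0.829 = 0.68724 and P(data|¬H) = 0.155·0.155 = 0.024025.
Bayes: P(H|data) = 0.115·0.68724 / (0.115·0.68724 + 0.885·0.024025) = 0.079033/0.10029 = 0.7880.

Posterior P(H) ≈ 0.7880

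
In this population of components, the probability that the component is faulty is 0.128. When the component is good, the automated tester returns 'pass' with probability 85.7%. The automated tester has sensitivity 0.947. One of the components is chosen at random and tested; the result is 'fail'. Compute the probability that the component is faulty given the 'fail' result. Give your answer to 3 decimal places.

P(H | E) ≈ 0.493

Let H be the event that the component is faulty. P(H) = 0.128, so P(¬H) = 0.872. With E the 'fail' result, P(E|H) = 0.947 and P(E|¬H) = 0.143.
P(E) = 0.947·0.128 + 0.143·0.872 = 0.12122 + 0.12470 = 0.24591.
By Bayes' theorem, P(H|E) = 0.12122 / 0.24591 = 0.493.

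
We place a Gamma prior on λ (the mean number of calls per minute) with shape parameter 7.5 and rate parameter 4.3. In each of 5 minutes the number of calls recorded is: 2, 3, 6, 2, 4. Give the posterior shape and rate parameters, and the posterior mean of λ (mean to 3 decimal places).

Total count ∑xᵢ = 17 over n = 5 minutes.
Gamma is conjugate to the Poisson likelihood: posterior is Gamma(shape = 7.5+17 = 24.5, rate = 4.3+5 = 9.3).
Posterior mean = shape/rate = 24.5/9.3 = 2.634.

Posterior: Gamma(shape=24.5, rate=9.3); mean ≈ 2.634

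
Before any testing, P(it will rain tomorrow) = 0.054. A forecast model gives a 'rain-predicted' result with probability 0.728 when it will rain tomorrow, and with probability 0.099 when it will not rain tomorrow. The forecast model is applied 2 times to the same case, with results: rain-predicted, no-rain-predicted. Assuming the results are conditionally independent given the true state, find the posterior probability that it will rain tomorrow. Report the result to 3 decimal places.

With H the event that it will rain tomorrow, the joint likelihood of the observed sequence is P(data|H) = 0.728·0.272 = 0.19802 and P(data|¬H) = 0.099·0.901 = 0.089199.
Bayes: P(H|data) = 0.054·0.19802 / (0.054·0.19802 + 0.946·0.089199) = 0.010693/0.095075 = 0.1125.

Posterior P(H) ≈ 0.112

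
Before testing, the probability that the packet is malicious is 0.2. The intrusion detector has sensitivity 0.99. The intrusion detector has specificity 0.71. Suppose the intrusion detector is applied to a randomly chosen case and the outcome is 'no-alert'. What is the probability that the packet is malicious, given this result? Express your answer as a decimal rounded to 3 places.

Write H for 'the packet is malicious'. Prior odds H:¬H = 0.2/0.8 = 0.25000. For the 'no-alert' outcome, the likelihood ratio is 0.01/0.71 = 0.014085.
Posterior odds = 0.25000 × 0.014085 = 0.0035211, so P(H|E) = 0.0035211/(1+0.0035211) = 0.004.

P(H | E) ≈ 0.004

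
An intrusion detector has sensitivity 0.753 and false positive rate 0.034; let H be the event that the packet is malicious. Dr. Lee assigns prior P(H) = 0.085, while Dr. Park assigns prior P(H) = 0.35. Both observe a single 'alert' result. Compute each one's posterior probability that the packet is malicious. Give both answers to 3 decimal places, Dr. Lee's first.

The likelihood ratio for an 'alert' result is 0.753/0.034 = 22.147.
Dr. Lee: prior odds 0.085/0.915 = 0.092896; posterior odds 2.0574; posterior probability 0.673.
Dr. Park: prior odds 0.35/0.65 = 0.53846; posterior odds 11.925; posterior probability 0.923.

Dr. Lee: 0.673; Dr. Park: 0.923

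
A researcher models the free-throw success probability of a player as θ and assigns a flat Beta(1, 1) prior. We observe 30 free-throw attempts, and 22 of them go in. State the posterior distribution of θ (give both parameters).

Observing 22 successes and 8 failures updates Beta(1, 1) by adding the success and failure counts to the two shape parameters: α = 1+22 = 23, β = 1+8 = 9.

Posterior: Beta(23, 9)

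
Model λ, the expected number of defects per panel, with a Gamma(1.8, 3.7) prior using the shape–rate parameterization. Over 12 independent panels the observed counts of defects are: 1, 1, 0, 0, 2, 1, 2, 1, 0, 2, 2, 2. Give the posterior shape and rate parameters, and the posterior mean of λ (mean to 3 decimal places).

Total count ∑xᵢ = 14 over n = 12 panels.
Gamma is conjugate to the Poisson likelihood: posterior is Gamma(shape = 1.8+14 = 15.8, rate = 3.7+12 = 15.7).
E[λ | data] = 15.8/15.7 = 1.006.

Posterior: Gamma(shape=15.8, rate=15.7); mean ≈ 1.006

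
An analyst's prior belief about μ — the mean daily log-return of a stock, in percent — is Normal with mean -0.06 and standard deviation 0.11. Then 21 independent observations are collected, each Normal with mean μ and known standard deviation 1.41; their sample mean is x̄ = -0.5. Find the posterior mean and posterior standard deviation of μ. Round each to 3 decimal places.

Posterior mean ≈ -0.110; posterior SD ≈ 0.104

Prior precision 1/τ₀² = 1/0.11² = 82.6446; data precision n/σ² = 21/1.41² = 10.5628.
Posterior precision = 82.6446 + 10.5628 = 93.2075, giving posterior SD = 1/√93.2075 = 0.104.
Posterior mean = (82.6446·-0.06 + 10.5628·-0.5) / 93.2075 = -0.110.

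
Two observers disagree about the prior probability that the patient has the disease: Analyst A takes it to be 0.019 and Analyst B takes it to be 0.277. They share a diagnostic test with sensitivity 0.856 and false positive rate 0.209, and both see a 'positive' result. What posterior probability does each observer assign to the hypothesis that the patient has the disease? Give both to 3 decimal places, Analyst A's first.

Analyst A: 0.073; Analyst B: 0.611

P('+'|H) = 0.856, P('+'|¬H) = 0.209.
Analyst A: numerator 0.856·0.019 = 0.016264; evidence = 0.016264+0.209·0.981 = 0.22129; posterior = 0.073.
Analyst B: numerator 0.856·0.277 = 0.23711; evidence = 0.23711+0.209·0.723 = 0.38822; posterior = 0.611.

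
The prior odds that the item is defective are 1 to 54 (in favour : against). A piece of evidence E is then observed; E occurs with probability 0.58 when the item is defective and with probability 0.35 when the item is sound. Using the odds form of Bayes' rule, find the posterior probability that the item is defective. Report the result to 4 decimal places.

Prior odds = 1/54 = 0.018519. In log-odds, ln(0.018519) = -3.9890.
Add log likelihood ratio: ln(1.6571) = 0.50509.
Posterior log-odds = -3.4839, so posterior odds = exp(-3.4839) = 0.030688. Converting, P(H|E) = 0.030688/1.0307 = 0.0298.

Posterior probability ≈ 0.0298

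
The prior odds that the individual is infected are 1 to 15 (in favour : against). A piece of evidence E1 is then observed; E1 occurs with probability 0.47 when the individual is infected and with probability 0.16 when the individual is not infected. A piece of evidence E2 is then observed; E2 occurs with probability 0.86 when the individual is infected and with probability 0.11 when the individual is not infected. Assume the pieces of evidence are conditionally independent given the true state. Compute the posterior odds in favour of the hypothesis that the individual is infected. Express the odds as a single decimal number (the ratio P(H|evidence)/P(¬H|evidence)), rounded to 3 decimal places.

Prior odds = 1/15 = 0.066667.
Likelihood ratio for E1 = 0.47/0.16 = 2.9375.
Likelihood ratio for E2 = 0.86/0.11 = 7.8182.
Posterior odds = prior odds × LR₁ × LR₂ = 1.5311.

Posterior odds ≈ 1.531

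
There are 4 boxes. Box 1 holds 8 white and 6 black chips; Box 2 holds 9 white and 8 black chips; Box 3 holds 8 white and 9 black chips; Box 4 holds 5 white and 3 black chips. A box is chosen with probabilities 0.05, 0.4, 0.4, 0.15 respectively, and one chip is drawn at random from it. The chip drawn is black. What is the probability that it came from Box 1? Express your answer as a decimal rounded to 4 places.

Posterior probability ≈ 0.0449

P(black|Box 1) = 0.4286; P(black|Box 2) = 0.4706; P(black|Box 3) = 0.5294; P(black|Box 4) = 0.375.
Prior × likelihood for each source: 0.05·0.4286=0.02143, 0.4·0.4706=0.1882, 0.4·0.5294=0.2118, 0.15·0.375=0.05625. Summing gives P(black) = 0.47768.
P(Box 1 | black) = 0.02143 / 0.47768 = 0.0449.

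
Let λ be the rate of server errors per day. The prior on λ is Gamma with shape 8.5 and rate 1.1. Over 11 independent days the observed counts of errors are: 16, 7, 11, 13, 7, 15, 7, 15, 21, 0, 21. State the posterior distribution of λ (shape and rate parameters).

The Poisson likelihood adds the total count to the shape and the number of exposure periods to the rate. Here ∑xᵢ = 133 and n = 11, so shape 8.5→141.5 and rate 1.1→12.1.

Posterior: Gamma(shape=141.5, rate=12.1)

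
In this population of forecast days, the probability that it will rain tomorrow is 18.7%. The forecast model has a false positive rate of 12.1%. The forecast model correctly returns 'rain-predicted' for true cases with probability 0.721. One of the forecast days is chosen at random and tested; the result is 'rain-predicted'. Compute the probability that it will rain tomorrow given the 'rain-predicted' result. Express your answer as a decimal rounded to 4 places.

Let H be the event that it will rain tomorrow. P(H) = 0.187, so P(¬H) = 0.813. With E the 'rain-predicted' result, P(E|H) = 0.721 and P(E|¬H) = 0.121.
P(E) = 0.721·0.187 + 0.121·0.813 = 0.13483 + 0.098373 = 0.23320.
By Bayes' theorem, P(H|E) = 0.13483 / 0.23320 = 0.5782.

P(H | E) ≈ 0.5782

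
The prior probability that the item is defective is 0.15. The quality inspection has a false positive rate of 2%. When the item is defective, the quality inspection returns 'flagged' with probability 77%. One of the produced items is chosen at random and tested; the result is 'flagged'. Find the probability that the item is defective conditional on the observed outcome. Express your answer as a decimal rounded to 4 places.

Let H be the event that the item is defective. P(H) = 0.15, so P(¬H) = 0.85. With E the 'flagged' result, P(E|H) = 0.77 and P(E|¬H) = 0.02.
P(E) = 0.77·0.15 + 0.02·0.85 = 0.11550 + 0.017000 = 0.13250.
By Bayes' theorem, P(H|E) = 0.11550 / 0.13250 = 0.8717.

P(H | E) ≈ 0.8717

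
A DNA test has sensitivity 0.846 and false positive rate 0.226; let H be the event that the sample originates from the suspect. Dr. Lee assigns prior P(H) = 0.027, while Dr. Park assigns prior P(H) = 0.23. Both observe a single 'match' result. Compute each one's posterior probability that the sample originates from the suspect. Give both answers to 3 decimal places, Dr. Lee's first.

Dr. Lee: 0.094; Dr. Park: 0.528

P('+'|H) = 0.846, P('+'|¬H) = 0.226.
Dr. Lee: numerator 0.846·0.027 = 0.022842; evidence = 0.022842+0.226·0.973 = 0.24274; posterior = 0.094.
Dr. Park: numerator 0.846·0.23 = 0.19458; evidence = 0.19458+0.226·0.77 = 0.36860; posterior = 0.528.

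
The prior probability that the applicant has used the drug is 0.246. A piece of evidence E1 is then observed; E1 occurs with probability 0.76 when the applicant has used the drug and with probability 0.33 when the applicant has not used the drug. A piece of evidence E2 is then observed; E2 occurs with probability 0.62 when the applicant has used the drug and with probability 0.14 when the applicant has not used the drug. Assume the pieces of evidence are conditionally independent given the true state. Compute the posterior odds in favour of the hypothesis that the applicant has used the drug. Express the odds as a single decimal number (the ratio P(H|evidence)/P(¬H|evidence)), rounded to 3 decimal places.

Posterior odds ≈ 3.328

Prior odds = 0.246/(1−0.246) = 0.32626. In log-odds, ln(0.32626) = -1.1201.
Add log likelihood ratios: ln(2.3030) + ln(4.4286) = 2.3223.
Posterior log-odds = 1.2022, so posterior odds = exp(1.2022) = 3.3276.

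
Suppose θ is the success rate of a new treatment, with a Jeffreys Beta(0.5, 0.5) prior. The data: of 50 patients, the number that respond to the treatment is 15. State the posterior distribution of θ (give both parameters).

Observing 15 successes and 35 failures updates Beta(0.5, 0.5) by adding the success and failure counts to the two shape parameters: α = 0.5+15 = 15.5, β = 0.5+35 = 35.5.

Posterior: Beta(15.5, 35.5)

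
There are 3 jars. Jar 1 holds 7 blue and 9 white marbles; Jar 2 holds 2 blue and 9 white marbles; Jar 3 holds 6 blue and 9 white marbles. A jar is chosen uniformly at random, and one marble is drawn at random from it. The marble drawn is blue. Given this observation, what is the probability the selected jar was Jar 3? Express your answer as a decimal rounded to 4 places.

Posterior probability ≈ 0.3924

P(blue|Jar 1) = 0.4375; P(blue|Jar 2) = 0.1818; P(blue|Jar 3) = 0.4.
Prior × likelihood for each source: 0.333333·0.4375=0.1458, 0.333333·0.1818=0.06061, 0.333333·0.4=0.1333. Summing gives P(blue) = 0.33977.
P(Jar 3 | blue) = 0.1333 / 0.33977 = 0.3924.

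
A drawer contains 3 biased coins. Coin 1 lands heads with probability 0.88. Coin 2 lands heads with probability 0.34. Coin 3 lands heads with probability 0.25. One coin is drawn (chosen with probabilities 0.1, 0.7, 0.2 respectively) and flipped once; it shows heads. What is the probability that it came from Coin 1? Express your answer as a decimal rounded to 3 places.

Posterior probability ≈ 0.234

P(heads|C1) = 0.88; P(heads|C2) = 0.34; P(heads|C3) = 0.25.
Prior × likelihood for each source: 0.1·0.88=0.08800, 0.7·0.34=0.2380, 0.2·0.25=0.05000. Summing gives P(heads) = 0.37600.
P(Coin 1 | heads) = 0.08800 / 0.37600 = 0.234.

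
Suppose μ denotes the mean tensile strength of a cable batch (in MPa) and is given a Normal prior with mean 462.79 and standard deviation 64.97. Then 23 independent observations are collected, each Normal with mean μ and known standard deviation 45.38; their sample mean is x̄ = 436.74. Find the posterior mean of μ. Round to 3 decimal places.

Prior precision 1/τ₀² = 1/64.97² = 0.00023691; data precision n/σ² = 23/45.38² = 0.0111686.
Posterior precision = 0.00023691 + 0.0111686 = 0.0114055.
Posterior mean = (0.00023691·462.79 + 0.0111686·436.74) / 0.0114055 = 437.281.

Posterior mean ≈ 437.281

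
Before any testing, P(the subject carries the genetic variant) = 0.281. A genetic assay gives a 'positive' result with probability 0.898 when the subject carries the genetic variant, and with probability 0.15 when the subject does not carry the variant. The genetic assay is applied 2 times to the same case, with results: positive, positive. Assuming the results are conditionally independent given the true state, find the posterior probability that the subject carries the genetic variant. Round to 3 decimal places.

Let H be the event that the subject carries the genetic variant; start with P(H) = 0.281. P('positive'|H) = 0.898, P('positive'|¬H) = 0.15.
Update on result 1 ('positive'): P(H) ← 0.898·0.2810 / (0.898·0.2810 + 0.15·0.7190) = 0.25234/0.36019 = 0.7006.
Update on result 2 ('positive'): P(H) ← 0.898·0.7006 / (0.898·0.7006 + 0.15·0.2994) = 0.62911/0.67403 = 0.9334.

Posterior P(H) ≈ 0.933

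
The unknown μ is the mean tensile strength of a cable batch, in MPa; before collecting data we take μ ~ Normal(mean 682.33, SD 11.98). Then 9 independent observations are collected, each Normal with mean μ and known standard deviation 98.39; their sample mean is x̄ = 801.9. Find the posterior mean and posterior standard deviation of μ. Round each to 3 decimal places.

With known σ, the Normal prior is conjugate. Weight on the data is w = (n/σ²)/(n/σ² + 1/τ₀²) = 0.00092970/(0.00092970+0.00696765) = 0.11772.
Posterior mean = w·x̄ + (1−w)·μ₀ = 0.11772·801.9 + 0.88228·682.33 = 696.406. Posterior variance = 1/(0.00092970+0.00696765) = 126.625, so SD = 11.253.

Posterior mean ≈ 696.406; posterior SD ≈ 11.253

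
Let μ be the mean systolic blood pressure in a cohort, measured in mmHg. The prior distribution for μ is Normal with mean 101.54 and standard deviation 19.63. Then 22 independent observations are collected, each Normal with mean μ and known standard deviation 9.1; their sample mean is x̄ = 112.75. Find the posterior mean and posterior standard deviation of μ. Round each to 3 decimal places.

Prior precision 1/τ₀² = 1/19.63² = 0.00259513; data precision n/σ² = 22/9.1² = 0.265668.
Posterior precision = 0.00259513 + 0.265668 = 0.268264, giving posterior SD = 1/√0.268264 = 1.931.
Posterior mean = (0.00259513·101.54 + 0.265668·112.75) / 0.268264 = 112.642.

Posterior mean ≈ 112.642; posterior SD ≈ 1.931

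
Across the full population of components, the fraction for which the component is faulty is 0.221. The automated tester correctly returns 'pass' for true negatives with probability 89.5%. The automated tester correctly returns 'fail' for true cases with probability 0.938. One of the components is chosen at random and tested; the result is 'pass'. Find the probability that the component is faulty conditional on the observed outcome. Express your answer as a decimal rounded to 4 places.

P(H | E) ≈ 0.0193

Let H be the event that the component is faulty. P(H) = 0.221, so P(¬H) = 0.779. With E the 'pass' result, P(E|H) = 0.062 and P(E|¬H) = 0.895.
P(E) = 0.062·0.221 + 0.895·0.779 = 0.013702 + 0.69721 = 0.71091.
By Bayes' theorem, P(H|E) = 0.013702 / 0.71091 = 0.0193.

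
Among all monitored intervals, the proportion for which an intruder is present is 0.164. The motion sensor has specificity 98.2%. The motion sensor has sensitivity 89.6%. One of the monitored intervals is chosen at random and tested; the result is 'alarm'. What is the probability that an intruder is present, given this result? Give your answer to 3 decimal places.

P(H | E) ≈ 0.907

Write H for 'an intruder is present'. Prior odds H:¬H = 0.164/0.836 = 0.19617. For the 'alarm' outcome, the likelihood ratio is 0.896/0.018 = 49.778.
Posterior odds = 0.19617 × 49.778 = 9.7650, so P(H|E) = 9.7650/(1+9.7650) = 0.907.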